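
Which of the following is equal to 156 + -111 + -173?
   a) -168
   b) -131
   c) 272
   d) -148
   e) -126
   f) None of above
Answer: f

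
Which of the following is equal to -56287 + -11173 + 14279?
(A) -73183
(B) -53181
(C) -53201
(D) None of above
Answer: B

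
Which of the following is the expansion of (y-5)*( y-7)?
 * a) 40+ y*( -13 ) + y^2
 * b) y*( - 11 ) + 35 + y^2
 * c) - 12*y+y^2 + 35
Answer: c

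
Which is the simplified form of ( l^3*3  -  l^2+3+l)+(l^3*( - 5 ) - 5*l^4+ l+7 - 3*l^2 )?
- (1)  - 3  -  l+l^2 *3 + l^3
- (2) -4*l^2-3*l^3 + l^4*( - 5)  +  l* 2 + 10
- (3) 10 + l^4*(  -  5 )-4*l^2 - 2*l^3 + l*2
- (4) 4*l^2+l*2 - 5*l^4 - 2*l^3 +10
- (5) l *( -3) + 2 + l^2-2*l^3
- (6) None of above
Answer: 3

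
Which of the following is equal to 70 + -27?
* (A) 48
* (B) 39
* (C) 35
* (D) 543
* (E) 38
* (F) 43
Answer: F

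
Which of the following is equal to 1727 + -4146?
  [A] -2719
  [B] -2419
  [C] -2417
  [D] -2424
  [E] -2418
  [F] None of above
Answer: B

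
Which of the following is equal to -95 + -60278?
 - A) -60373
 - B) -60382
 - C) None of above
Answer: A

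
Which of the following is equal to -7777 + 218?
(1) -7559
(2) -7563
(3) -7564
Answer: 1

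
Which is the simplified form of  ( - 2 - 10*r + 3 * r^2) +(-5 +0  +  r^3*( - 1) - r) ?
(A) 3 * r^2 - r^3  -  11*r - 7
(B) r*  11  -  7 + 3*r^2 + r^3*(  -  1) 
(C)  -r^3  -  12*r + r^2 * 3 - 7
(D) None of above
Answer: A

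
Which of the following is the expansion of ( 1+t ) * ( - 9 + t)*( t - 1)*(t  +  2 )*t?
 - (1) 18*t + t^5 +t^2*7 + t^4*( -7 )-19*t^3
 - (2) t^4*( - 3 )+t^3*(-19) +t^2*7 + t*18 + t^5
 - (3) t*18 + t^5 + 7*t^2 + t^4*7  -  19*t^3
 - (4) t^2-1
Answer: 1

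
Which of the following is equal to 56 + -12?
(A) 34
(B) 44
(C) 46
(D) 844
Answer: B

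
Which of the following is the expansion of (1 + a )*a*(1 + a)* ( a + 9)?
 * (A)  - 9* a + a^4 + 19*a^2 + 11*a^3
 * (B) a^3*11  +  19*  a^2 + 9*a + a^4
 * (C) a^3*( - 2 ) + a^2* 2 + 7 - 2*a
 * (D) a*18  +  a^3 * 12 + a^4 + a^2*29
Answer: B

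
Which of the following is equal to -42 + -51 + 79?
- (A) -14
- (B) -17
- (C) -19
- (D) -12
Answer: A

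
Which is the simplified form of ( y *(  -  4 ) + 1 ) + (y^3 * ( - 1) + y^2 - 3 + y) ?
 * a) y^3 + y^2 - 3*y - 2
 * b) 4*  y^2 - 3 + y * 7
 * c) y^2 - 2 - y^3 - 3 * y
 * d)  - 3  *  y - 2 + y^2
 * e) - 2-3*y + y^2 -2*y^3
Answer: c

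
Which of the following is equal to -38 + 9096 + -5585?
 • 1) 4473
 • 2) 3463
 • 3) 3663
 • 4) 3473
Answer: 4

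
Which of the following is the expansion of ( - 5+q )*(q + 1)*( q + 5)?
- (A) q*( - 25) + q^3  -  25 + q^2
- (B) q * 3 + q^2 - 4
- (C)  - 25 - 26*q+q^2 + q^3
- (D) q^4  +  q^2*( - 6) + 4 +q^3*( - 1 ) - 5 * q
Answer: A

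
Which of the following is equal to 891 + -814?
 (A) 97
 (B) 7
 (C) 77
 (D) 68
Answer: C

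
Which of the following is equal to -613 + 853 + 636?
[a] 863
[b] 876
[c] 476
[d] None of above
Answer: b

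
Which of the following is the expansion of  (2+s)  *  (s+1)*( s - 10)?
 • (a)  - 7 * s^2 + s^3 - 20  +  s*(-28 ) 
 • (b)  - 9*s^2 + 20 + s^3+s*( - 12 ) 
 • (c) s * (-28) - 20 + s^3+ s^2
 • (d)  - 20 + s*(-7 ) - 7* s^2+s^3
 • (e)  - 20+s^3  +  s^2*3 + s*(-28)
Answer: a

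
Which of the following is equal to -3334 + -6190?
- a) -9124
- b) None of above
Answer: b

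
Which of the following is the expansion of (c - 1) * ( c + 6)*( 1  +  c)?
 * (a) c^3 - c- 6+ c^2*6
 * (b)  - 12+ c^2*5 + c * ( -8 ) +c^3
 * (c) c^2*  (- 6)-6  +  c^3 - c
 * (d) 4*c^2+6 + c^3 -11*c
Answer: a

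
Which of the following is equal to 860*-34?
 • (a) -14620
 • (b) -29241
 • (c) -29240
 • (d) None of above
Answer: c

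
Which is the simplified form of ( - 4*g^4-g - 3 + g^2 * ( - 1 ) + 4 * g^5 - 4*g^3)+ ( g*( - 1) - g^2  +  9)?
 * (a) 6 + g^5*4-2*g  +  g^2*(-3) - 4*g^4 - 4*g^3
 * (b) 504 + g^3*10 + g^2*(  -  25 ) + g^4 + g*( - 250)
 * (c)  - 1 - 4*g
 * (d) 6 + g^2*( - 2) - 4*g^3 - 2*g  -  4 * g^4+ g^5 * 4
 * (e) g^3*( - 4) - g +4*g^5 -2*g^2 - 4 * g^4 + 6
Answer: d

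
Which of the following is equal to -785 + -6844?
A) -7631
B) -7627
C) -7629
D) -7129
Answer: C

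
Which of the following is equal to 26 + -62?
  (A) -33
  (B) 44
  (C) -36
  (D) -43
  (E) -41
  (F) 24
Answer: C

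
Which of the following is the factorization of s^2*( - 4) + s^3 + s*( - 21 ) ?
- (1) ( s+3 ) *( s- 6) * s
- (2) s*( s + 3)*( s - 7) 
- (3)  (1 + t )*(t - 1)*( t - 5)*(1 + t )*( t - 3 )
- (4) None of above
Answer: 2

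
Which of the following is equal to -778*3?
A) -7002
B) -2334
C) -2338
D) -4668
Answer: B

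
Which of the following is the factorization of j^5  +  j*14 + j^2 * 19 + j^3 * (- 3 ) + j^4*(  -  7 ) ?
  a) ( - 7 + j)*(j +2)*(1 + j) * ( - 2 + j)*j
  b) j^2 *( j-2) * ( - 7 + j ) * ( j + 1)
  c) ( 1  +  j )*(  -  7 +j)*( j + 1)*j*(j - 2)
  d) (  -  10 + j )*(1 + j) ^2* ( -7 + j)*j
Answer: c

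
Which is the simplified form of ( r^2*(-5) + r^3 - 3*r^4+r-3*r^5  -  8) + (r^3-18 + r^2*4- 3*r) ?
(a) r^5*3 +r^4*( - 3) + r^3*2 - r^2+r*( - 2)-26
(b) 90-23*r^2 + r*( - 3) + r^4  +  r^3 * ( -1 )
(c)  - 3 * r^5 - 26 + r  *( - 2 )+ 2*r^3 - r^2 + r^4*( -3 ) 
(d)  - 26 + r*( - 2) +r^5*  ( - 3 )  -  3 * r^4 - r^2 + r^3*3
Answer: c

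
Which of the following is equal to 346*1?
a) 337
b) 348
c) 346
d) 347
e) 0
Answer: c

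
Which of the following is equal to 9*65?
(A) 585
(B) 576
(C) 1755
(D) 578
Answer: A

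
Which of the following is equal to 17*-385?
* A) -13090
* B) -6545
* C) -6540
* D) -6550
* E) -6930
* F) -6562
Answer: B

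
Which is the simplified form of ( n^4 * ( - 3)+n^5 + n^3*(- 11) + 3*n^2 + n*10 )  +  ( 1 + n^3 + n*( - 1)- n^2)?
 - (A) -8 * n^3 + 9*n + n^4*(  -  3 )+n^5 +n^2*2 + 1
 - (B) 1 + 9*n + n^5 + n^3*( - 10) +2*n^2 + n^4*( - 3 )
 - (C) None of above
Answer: B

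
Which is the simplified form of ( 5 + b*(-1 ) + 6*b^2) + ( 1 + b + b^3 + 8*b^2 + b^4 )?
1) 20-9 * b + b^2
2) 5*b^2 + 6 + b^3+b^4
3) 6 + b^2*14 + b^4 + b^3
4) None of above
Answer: 3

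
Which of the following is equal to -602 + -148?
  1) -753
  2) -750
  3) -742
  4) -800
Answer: 2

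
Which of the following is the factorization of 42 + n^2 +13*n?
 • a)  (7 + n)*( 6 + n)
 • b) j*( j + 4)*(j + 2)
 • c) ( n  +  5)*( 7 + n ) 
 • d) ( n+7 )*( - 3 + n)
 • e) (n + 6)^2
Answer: a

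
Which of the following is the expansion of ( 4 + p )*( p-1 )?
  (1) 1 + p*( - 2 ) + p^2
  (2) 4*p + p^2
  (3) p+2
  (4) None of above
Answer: 4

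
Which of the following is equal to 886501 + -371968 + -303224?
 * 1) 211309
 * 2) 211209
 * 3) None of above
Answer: 1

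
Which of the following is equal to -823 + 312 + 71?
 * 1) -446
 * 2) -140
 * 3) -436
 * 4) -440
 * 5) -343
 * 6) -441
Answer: 4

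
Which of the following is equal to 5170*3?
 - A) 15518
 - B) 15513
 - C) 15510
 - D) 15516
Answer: C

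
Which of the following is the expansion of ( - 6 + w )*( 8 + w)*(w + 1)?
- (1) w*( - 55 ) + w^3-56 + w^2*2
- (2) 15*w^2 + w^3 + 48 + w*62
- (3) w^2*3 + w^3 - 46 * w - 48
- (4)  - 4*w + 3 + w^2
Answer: 3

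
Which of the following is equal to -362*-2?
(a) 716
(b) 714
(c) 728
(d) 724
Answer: d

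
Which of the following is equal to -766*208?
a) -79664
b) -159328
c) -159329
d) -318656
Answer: b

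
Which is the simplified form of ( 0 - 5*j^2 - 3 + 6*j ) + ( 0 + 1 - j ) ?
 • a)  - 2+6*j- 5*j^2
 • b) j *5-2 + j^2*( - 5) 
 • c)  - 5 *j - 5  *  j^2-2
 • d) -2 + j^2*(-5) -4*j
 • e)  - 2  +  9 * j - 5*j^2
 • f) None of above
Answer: b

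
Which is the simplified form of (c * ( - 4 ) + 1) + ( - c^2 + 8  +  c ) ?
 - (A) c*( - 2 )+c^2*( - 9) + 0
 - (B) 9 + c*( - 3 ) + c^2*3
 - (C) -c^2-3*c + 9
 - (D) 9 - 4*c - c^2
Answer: C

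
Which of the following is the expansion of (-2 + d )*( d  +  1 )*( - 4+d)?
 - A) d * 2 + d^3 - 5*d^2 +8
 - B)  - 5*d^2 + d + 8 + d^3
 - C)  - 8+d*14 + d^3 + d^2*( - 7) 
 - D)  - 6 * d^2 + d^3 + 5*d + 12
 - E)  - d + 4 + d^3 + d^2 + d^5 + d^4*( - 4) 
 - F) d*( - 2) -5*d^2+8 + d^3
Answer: A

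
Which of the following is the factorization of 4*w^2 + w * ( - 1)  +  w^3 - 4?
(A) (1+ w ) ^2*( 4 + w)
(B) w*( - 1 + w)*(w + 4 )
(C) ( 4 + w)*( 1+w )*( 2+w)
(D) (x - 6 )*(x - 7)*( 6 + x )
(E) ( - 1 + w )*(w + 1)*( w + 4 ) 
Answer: E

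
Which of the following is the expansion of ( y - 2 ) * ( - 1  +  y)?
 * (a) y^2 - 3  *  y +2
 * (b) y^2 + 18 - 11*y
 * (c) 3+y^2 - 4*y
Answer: a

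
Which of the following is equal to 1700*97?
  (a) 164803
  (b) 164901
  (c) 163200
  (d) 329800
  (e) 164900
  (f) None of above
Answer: e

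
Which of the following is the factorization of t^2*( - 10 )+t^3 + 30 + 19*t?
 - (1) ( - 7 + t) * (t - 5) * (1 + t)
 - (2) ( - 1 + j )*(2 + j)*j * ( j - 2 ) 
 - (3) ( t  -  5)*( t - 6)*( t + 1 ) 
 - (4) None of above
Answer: 3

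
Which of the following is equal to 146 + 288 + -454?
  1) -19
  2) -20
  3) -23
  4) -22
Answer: 2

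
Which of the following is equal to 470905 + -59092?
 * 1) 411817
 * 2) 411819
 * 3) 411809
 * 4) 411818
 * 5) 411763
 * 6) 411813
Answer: 6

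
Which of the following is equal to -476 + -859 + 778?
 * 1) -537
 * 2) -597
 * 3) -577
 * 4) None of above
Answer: 4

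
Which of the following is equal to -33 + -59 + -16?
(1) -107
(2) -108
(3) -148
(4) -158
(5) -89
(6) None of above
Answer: 2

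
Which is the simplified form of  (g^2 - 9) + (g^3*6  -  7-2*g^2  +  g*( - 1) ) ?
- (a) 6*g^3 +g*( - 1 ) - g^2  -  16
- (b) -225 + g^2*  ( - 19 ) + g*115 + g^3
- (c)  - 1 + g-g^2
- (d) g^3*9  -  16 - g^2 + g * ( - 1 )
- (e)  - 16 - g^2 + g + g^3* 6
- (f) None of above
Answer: a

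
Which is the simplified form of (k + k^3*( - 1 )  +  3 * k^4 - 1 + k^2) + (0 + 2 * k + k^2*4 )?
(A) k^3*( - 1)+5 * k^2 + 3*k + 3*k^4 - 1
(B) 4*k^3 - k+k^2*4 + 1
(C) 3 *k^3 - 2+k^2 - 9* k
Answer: A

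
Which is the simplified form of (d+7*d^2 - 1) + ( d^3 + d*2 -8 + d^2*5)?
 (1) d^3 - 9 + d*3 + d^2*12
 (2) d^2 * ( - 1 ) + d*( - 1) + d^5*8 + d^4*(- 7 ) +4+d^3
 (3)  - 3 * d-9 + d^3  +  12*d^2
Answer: 1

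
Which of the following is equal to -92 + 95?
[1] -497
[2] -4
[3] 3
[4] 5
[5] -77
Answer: 3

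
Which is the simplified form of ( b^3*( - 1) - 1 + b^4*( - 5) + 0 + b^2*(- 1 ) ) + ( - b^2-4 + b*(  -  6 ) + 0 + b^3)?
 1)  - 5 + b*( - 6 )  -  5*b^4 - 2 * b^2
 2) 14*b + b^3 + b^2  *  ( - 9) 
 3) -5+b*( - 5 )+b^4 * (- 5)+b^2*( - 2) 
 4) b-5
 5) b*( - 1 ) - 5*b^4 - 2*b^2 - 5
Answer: 1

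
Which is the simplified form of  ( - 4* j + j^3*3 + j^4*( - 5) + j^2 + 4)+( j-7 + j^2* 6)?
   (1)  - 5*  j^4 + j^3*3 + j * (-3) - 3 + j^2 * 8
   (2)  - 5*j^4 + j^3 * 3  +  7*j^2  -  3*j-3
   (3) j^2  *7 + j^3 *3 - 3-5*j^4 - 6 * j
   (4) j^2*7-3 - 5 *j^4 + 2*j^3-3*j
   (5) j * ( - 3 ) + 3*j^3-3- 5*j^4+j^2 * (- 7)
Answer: 2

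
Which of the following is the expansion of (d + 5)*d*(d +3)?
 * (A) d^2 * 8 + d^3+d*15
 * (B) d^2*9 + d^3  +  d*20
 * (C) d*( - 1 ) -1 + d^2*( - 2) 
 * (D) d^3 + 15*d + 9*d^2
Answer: A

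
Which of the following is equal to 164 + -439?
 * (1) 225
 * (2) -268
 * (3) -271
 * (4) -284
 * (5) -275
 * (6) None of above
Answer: 5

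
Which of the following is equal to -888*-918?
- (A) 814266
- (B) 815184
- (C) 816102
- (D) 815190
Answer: B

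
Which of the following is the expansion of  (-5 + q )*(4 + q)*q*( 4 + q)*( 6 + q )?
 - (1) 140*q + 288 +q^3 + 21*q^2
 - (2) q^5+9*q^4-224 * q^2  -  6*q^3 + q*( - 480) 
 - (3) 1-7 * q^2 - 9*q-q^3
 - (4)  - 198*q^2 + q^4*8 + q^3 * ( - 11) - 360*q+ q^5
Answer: 2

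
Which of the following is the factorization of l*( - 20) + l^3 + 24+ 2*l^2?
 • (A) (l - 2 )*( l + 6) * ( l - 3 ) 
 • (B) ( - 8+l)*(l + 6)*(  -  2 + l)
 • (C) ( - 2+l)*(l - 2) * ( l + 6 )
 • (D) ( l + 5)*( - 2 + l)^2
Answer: C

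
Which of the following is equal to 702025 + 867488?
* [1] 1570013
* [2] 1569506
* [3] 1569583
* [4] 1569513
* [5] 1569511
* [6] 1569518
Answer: 4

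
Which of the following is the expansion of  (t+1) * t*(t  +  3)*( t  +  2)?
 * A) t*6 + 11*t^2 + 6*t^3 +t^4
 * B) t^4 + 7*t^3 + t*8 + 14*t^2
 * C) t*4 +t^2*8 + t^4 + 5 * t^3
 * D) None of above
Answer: A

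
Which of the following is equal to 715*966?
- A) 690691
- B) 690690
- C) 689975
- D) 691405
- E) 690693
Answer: B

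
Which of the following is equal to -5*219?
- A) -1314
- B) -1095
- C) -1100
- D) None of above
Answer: B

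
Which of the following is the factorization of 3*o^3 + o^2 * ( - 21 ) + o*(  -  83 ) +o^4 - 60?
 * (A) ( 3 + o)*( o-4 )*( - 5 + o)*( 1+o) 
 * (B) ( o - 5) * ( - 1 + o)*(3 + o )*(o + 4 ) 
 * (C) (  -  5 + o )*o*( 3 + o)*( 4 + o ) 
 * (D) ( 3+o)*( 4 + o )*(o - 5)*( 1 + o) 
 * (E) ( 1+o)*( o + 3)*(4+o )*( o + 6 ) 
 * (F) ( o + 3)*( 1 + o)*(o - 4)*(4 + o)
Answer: D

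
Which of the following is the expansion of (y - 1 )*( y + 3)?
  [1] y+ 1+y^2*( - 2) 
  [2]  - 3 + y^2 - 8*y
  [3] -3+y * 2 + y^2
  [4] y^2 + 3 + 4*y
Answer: 3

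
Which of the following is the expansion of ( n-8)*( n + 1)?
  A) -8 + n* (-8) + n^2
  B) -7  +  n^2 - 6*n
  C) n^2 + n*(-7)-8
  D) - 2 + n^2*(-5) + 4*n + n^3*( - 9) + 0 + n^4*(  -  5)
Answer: C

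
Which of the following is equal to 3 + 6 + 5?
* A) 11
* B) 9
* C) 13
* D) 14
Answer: D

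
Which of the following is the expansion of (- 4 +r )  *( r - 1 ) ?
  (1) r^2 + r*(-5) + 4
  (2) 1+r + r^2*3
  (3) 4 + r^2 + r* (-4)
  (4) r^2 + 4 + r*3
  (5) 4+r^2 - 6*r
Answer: 1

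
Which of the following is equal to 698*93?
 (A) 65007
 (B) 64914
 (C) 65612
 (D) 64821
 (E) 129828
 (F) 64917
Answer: B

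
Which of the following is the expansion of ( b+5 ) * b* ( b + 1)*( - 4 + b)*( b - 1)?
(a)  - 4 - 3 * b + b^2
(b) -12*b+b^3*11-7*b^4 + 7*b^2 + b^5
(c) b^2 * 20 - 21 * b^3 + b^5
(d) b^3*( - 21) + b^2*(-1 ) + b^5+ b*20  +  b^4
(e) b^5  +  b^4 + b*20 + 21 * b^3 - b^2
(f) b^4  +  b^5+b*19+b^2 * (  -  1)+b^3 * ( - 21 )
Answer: d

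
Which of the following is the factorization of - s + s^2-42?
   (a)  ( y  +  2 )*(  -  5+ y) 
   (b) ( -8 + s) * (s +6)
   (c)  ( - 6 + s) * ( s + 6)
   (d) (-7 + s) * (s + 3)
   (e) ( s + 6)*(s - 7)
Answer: e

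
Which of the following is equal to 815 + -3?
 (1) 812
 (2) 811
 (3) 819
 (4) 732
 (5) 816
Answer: 1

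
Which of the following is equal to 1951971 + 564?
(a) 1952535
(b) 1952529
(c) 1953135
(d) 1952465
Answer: a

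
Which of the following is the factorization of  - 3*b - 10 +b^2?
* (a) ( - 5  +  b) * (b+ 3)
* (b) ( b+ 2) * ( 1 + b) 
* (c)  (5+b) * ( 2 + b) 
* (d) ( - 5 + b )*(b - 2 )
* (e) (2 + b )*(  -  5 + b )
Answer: e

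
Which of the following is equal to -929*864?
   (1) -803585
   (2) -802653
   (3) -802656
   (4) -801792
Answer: 3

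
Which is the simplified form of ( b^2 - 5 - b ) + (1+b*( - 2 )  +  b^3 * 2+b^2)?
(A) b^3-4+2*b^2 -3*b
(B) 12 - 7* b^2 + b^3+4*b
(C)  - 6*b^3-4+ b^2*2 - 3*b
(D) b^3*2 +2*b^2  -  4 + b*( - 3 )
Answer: D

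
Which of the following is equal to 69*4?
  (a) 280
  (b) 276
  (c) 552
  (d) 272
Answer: b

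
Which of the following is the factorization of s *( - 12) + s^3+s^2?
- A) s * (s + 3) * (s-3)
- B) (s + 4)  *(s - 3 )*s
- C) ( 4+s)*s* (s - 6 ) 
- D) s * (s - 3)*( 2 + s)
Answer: B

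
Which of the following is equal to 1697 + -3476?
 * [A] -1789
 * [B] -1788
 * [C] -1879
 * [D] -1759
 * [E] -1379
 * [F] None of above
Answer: F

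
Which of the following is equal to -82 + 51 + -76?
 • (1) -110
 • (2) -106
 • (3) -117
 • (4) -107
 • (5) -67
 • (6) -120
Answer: 4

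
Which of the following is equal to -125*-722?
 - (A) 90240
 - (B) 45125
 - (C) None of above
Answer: C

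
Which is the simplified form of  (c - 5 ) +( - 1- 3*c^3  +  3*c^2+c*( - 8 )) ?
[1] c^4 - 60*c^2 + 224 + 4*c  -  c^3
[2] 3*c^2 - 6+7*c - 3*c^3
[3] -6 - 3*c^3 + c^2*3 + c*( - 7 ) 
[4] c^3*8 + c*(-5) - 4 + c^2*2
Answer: 3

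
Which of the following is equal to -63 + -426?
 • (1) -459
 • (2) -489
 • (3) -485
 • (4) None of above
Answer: 2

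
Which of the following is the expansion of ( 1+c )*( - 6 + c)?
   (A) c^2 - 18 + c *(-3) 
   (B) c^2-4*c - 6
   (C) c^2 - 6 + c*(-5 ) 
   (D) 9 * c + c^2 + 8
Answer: C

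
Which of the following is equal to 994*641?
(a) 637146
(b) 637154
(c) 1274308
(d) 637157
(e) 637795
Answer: b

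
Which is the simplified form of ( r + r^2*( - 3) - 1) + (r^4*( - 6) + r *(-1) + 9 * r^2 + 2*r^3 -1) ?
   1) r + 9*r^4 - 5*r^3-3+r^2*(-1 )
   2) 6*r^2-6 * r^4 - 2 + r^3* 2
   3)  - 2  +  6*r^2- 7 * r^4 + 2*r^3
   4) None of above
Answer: 2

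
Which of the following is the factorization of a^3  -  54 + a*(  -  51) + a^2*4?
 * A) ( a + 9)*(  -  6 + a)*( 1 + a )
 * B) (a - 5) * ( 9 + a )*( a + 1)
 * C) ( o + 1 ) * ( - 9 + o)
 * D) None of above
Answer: A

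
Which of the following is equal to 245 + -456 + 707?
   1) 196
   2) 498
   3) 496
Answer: 3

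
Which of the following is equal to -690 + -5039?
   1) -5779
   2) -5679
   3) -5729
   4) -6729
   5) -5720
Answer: 3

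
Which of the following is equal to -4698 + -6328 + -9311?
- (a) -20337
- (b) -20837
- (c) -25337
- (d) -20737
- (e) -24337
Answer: a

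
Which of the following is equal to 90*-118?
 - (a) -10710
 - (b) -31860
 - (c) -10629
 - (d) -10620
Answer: d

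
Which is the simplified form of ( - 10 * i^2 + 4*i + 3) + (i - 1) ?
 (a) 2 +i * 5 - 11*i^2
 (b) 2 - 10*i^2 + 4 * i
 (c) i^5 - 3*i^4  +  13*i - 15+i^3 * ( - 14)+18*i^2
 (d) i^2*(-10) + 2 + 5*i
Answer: d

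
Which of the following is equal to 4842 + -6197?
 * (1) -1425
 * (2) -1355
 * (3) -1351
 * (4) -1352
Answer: 2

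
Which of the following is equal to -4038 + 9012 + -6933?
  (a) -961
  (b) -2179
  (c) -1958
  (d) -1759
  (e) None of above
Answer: e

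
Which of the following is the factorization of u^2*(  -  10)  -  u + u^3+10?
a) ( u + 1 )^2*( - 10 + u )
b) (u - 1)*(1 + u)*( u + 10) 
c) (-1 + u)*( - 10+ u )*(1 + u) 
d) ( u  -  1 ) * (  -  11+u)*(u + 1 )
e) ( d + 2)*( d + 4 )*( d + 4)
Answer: c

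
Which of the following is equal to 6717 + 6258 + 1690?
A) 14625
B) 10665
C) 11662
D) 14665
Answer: D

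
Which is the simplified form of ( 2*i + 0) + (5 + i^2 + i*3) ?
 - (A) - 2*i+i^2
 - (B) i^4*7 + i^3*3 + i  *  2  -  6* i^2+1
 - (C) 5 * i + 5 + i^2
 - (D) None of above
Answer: C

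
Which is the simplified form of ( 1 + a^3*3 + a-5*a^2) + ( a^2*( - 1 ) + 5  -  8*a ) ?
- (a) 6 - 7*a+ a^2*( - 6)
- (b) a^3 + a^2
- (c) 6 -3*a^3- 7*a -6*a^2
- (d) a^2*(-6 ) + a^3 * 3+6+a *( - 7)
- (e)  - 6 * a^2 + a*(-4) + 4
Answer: d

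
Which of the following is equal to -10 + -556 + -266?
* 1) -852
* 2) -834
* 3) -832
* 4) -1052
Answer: 3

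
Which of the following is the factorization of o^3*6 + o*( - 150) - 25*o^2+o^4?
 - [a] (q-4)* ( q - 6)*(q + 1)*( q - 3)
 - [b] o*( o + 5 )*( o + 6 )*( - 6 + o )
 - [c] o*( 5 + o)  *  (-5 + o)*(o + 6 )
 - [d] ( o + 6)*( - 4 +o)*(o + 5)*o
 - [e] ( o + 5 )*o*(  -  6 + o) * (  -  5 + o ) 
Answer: c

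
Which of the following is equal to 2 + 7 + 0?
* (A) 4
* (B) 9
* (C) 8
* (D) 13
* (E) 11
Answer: B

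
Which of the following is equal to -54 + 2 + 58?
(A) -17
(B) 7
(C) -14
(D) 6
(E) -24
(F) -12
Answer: D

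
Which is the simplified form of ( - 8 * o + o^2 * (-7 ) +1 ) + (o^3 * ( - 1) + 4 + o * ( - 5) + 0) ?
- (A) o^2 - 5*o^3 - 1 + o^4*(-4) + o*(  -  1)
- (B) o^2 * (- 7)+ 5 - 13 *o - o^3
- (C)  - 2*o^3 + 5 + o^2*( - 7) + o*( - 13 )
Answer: B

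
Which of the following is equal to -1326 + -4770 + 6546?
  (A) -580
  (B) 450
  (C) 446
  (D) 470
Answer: B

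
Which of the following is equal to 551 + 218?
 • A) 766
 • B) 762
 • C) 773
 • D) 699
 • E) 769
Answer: E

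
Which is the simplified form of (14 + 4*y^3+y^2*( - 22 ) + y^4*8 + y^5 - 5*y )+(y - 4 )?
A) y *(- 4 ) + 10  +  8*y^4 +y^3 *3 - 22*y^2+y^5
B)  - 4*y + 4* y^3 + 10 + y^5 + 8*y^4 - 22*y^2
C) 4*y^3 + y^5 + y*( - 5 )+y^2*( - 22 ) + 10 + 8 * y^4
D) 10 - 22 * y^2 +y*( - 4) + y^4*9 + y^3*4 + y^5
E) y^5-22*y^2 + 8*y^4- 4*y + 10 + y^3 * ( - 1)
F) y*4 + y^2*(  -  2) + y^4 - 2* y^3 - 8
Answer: B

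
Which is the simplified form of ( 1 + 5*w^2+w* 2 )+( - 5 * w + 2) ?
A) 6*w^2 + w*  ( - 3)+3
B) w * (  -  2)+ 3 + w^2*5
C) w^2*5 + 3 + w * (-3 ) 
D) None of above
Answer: C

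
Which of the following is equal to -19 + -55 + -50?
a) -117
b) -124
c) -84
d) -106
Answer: b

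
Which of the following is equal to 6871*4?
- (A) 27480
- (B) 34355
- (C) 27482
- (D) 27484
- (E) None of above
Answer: D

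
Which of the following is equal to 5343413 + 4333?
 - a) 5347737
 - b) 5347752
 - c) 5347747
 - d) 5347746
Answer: d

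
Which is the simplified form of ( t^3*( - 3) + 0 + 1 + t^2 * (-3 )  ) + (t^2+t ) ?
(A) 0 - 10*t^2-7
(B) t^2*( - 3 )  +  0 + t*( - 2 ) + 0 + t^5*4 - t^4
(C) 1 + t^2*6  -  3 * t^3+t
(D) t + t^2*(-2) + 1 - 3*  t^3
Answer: D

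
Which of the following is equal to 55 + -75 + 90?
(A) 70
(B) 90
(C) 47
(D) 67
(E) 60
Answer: A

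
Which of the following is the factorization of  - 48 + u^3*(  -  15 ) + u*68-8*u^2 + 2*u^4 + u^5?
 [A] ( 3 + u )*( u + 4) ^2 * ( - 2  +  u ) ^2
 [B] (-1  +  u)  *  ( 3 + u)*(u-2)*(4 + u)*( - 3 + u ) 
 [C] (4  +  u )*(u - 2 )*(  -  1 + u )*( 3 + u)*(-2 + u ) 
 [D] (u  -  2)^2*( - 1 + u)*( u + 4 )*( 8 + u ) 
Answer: C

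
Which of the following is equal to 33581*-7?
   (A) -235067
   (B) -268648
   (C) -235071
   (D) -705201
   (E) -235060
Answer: A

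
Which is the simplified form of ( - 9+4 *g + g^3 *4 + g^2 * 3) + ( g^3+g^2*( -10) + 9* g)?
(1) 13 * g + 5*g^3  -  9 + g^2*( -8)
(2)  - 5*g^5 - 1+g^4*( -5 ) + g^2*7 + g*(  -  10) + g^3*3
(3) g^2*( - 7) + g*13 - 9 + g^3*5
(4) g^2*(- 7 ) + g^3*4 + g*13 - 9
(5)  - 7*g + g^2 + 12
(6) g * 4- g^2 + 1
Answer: 3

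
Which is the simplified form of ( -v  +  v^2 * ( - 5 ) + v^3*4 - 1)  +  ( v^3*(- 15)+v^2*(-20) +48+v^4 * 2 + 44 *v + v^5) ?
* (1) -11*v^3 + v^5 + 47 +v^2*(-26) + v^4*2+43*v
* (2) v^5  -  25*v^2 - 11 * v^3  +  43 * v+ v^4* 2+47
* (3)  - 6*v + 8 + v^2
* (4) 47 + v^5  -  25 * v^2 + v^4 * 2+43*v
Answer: 2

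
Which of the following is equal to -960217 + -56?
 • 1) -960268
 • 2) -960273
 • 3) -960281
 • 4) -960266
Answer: 2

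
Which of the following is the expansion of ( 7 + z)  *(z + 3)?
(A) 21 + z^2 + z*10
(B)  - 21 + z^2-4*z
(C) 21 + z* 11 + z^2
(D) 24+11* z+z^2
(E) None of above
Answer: A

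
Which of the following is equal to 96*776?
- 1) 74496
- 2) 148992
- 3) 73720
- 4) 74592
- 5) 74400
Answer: 1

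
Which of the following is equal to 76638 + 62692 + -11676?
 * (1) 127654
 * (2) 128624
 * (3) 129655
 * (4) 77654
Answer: 1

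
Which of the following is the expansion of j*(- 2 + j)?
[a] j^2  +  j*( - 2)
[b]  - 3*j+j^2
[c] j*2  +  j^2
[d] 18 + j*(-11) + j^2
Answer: a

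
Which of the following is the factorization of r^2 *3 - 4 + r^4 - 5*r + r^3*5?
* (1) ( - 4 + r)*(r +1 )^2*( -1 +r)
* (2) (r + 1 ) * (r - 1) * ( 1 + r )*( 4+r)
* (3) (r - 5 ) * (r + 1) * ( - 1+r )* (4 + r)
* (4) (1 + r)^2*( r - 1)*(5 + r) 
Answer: 2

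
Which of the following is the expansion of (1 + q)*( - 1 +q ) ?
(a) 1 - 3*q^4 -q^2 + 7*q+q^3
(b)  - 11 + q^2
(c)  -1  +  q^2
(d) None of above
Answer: c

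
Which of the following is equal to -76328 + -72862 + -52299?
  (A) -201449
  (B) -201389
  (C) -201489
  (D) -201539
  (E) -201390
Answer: C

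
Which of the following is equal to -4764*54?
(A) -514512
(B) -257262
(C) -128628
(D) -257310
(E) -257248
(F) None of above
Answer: F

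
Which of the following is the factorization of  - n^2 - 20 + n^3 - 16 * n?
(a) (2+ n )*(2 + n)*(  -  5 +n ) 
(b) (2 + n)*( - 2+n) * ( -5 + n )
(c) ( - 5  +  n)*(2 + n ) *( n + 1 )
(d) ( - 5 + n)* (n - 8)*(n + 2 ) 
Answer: a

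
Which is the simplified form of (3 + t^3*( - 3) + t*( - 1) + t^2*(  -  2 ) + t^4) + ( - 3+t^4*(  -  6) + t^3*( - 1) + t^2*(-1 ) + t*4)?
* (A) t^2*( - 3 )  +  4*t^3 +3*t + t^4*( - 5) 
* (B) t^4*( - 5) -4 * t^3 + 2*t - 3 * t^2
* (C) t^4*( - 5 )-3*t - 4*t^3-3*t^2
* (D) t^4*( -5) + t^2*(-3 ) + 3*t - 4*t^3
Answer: D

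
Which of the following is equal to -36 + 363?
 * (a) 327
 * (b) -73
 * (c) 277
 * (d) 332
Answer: a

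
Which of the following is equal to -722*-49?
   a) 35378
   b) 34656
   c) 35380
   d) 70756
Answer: a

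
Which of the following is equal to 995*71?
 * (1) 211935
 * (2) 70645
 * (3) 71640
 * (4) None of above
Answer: 2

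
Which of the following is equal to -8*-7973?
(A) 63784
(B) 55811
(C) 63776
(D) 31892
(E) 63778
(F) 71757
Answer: A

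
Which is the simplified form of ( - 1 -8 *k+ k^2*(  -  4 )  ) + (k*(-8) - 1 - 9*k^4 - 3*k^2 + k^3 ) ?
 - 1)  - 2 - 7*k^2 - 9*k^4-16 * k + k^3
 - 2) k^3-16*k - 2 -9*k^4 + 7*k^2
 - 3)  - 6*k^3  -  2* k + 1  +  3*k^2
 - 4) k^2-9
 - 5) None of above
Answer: 1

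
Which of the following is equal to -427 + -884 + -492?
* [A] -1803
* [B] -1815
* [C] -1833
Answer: A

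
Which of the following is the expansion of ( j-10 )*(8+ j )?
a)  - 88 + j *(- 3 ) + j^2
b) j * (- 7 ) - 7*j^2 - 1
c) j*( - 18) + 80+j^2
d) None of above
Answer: d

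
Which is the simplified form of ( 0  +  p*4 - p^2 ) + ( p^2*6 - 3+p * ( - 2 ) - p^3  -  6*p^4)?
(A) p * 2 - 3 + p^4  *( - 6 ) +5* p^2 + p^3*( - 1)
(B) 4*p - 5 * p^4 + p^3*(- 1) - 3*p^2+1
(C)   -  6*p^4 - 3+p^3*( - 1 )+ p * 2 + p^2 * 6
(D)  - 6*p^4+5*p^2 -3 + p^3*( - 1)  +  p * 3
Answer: A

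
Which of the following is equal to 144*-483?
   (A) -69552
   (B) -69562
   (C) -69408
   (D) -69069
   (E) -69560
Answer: A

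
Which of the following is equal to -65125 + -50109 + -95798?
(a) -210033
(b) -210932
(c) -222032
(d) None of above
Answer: d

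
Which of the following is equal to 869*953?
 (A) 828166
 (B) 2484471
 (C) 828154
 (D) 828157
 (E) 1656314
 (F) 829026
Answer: D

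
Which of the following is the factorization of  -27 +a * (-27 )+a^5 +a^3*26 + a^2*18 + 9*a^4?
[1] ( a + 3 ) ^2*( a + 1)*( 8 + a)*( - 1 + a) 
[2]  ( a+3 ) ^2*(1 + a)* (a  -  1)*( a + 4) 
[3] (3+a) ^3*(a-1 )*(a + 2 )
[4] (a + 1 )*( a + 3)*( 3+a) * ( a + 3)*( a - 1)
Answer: 4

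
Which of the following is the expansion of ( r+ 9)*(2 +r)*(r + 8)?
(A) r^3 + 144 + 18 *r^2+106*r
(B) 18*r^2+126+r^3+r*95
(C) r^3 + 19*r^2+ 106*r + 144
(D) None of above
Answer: C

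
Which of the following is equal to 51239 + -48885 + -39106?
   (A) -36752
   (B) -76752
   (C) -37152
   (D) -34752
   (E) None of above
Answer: A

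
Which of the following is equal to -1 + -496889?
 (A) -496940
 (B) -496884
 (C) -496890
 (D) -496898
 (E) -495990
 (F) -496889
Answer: C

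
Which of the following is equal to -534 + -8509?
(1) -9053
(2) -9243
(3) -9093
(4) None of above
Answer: 4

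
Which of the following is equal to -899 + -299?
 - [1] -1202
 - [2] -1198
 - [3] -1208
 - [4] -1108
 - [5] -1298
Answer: 2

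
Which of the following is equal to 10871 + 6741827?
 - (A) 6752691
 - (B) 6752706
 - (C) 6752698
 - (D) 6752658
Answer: C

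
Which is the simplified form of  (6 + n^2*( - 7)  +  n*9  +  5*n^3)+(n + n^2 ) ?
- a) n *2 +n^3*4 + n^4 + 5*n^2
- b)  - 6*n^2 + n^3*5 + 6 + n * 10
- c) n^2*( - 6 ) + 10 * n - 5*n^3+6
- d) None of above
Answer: b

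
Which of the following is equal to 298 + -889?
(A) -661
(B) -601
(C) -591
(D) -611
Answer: C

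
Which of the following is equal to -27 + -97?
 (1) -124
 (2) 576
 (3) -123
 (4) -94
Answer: 1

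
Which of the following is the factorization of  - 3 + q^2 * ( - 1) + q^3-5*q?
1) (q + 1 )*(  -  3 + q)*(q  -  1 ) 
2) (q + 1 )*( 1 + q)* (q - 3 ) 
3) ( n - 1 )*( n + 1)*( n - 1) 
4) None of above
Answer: 2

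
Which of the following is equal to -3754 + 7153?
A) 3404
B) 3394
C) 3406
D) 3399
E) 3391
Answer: D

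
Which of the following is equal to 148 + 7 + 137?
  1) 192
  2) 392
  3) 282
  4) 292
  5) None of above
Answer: 4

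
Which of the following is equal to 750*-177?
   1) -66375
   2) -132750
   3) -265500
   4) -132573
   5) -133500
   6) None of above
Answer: 2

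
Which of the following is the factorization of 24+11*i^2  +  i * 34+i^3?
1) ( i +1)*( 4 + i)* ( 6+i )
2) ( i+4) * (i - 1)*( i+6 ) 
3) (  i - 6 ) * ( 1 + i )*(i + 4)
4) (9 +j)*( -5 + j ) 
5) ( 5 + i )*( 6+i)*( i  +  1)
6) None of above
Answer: 1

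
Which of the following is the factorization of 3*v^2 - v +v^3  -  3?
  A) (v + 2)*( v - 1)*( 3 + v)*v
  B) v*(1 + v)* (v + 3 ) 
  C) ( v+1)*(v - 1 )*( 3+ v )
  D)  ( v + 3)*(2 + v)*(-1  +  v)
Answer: C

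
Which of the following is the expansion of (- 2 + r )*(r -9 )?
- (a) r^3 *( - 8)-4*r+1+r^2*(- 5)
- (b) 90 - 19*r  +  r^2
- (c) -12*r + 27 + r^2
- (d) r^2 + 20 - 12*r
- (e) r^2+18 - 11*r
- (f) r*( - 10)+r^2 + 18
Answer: e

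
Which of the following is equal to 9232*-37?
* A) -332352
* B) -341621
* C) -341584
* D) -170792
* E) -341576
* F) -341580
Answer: C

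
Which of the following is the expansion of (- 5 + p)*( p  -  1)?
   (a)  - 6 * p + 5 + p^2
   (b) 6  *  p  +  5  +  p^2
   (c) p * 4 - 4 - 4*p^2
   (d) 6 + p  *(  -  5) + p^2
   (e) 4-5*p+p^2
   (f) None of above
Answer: a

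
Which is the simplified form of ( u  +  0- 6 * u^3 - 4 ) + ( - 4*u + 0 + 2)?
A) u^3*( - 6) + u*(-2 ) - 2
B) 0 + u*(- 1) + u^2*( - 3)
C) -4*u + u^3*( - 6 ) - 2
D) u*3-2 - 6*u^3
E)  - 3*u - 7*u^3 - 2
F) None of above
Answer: F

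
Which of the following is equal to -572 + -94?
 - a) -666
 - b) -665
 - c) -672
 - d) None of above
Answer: a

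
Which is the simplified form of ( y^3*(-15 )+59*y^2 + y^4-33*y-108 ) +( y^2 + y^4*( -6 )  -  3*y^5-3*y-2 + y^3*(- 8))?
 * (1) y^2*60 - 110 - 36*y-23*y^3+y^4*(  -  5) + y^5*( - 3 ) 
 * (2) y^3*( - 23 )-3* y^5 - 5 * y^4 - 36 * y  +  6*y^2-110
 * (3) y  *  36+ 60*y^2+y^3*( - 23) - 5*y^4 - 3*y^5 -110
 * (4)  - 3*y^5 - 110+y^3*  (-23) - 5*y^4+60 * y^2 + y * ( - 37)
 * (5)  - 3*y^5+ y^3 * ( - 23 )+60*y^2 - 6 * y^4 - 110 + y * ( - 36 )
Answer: 1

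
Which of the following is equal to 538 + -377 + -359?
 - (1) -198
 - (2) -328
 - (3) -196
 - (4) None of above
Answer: 1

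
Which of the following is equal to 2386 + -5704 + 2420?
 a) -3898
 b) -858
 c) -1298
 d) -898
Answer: d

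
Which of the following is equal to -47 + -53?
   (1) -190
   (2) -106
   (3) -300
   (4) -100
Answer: 4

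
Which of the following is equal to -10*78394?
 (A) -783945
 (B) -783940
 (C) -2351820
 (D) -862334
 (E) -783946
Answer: B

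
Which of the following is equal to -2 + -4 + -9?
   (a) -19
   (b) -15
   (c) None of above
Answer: b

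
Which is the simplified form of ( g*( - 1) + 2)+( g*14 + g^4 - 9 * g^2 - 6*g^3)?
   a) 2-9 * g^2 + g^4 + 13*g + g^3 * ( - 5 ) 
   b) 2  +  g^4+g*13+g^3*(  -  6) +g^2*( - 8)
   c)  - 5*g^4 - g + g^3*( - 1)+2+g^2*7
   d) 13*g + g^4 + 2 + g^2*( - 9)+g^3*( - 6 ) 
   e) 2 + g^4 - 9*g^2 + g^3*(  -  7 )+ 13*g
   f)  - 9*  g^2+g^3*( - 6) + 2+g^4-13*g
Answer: d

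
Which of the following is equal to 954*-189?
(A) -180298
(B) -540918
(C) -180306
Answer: C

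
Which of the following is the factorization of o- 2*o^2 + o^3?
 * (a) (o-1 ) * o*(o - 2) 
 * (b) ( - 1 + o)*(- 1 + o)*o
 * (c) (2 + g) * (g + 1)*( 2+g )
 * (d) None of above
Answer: b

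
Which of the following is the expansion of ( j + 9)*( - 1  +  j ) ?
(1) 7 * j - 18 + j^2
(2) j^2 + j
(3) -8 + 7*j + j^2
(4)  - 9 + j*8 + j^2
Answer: 4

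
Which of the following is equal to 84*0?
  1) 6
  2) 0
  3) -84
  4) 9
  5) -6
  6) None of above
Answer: 2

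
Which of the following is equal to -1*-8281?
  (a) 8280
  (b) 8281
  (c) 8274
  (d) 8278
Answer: b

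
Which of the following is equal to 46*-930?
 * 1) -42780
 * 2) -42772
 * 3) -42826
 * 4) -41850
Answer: 1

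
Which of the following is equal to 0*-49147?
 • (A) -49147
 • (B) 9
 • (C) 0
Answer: C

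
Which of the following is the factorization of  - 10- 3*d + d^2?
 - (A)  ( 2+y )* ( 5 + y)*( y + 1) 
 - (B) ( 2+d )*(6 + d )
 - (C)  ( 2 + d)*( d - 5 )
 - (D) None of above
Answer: C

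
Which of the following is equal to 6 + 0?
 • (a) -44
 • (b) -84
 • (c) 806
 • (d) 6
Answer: d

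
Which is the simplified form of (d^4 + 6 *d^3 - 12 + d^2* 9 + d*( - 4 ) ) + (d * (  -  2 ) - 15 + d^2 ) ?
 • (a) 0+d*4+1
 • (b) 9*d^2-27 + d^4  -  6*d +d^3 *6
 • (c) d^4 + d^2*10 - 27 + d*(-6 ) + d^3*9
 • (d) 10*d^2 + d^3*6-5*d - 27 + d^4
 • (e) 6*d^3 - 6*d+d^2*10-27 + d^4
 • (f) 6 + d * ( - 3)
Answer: e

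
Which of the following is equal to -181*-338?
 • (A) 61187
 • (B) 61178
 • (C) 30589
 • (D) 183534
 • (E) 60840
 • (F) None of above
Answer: B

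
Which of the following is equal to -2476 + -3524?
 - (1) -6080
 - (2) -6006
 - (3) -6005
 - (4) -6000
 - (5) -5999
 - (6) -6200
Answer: 4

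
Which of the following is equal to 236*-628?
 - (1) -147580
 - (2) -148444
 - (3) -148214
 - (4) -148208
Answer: 4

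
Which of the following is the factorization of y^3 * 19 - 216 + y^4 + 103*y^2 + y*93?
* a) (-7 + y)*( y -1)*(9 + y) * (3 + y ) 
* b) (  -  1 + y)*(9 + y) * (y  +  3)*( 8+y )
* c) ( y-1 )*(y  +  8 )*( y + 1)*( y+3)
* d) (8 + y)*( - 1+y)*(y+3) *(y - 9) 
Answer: b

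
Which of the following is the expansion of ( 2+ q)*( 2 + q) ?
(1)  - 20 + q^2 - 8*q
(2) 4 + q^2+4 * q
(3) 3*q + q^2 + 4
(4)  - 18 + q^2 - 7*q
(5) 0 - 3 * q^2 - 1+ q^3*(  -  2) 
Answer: 2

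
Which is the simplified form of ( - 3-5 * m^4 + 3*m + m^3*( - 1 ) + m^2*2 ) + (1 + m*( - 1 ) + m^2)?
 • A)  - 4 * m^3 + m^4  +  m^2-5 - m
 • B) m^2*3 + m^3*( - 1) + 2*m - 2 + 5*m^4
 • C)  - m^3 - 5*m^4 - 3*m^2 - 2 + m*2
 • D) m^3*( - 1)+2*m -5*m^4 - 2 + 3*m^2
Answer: D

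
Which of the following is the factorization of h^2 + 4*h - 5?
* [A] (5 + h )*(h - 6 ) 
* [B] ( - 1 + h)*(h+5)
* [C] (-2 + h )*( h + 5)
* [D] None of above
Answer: B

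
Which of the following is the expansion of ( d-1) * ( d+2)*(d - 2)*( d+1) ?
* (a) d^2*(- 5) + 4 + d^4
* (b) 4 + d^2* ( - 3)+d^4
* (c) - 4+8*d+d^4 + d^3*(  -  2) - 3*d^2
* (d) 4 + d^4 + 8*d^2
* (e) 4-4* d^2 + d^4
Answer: a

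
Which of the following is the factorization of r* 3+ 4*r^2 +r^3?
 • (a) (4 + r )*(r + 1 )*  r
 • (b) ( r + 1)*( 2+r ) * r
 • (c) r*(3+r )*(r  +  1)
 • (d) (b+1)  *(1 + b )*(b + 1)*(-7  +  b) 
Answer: c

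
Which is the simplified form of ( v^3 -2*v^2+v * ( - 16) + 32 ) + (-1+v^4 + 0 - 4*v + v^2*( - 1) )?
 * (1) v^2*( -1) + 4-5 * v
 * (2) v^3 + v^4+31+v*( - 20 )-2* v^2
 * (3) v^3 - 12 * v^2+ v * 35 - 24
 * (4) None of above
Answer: 4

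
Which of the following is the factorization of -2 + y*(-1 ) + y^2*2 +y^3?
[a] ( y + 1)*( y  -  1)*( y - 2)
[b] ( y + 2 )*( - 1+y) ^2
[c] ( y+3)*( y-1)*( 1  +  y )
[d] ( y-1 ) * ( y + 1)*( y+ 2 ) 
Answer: d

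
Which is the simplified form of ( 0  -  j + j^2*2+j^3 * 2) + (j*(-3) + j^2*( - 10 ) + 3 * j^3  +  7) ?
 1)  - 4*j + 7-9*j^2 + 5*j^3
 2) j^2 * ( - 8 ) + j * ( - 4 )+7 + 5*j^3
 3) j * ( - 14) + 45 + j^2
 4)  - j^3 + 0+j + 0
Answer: 2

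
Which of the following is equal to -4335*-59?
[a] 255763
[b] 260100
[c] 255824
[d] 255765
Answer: d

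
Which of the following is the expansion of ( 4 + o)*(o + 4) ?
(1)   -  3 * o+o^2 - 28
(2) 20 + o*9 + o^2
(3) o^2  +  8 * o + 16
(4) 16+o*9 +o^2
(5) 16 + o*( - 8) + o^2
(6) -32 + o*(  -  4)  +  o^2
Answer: 3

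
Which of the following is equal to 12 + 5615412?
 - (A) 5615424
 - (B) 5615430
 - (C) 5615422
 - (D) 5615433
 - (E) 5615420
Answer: A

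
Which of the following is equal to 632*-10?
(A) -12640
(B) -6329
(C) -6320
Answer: C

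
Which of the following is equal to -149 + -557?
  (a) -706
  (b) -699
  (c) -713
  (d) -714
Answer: a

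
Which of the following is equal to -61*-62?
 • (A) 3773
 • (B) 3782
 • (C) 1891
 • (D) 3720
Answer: B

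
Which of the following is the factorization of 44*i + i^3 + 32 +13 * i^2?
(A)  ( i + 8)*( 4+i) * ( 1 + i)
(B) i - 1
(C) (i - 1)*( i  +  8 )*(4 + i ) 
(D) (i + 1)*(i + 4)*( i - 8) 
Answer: A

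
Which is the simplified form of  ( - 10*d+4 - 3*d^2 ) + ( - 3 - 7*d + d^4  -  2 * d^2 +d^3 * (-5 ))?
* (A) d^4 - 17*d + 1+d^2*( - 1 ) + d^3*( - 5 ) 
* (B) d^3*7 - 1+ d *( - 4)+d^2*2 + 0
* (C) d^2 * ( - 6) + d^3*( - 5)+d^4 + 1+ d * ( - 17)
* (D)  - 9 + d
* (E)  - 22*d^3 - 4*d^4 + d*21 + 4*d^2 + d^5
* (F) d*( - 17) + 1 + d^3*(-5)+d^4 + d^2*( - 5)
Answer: F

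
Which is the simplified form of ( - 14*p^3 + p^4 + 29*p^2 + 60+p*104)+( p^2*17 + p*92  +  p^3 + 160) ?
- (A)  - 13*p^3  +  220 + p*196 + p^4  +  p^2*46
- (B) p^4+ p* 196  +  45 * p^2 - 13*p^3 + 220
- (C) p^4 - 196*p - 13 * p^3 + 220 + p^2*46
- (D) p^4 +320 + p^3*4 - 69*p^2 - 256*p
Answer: A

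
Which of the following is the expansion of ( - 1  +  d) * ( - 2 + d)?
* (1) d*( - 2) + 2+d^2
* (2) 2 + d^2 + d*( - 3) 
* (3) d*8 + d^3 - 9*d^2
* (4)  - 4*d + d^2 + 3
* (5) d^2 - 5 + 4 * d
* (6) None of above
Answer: 2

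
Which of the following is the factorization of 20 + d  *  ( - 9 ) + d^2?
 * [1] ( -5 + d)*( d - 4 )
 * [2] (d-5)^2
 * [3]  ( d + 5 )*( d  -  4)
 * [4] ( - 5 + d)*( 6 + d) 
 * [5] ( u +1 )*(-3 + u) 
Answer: 1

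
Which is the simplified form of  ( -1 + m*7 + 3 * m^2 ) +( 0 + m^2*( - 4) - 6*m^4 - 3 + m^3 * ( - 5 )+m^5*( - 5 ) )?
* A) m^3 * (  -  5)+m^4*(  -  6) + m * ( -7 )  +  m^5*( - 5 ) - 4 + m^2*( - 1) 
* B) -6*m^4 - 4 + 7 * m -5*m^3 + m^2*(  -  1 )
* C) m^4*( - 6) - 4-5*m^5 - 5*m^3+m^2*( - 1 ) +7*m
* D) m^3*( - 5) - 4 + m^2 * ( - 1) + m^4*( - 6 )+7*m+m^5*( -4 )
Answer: C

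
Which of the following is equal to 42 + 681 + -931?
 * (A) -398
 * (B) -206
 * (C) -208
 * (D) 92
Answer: C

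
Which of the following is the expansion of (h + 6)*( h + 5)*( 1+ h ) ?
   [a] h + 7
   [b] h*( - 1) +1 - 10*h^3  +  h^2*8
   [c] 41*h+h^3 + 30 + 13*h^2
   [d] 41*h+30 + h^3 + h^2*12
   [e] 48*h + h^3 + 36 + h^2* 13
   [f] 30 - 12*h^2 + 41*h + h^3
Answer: d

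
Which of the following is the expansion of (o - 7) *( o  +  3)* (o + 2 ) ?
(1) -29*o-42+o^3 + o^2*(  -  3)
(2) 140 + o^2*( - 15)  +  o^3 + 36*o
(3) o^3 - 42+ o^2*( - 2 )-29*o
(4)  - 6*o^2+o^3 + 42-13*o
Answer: 3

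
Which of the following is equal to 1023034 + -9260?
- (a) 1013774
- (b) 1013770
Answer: a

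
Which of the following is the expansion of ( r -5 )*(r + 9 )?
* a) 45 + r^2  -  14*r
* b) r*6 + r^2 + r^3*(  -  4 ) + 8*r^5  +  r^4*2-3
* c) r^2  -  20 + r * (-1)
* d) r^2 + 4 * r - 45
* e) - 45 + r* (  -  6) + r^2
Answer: d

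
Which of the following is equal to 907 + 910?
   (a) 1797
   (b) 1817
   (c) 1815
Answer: b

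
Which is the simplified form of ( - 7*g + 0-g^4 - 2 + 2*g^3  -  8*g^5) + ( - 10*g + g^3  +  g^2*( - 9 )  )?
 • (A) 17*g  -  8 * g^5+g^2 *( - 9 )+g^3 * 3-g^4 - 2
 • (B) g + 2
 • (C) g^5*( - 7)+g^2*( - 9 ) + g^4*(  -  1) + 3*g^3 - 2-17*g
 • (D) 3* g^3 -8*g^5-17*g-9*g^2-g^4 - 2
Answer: D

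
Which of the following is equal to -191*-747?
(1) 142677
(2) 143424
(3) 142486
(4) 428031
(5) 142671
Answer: 1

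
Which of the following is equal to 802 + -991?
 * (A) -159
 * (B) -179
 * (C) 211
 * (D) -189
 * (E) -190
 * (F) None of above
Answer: D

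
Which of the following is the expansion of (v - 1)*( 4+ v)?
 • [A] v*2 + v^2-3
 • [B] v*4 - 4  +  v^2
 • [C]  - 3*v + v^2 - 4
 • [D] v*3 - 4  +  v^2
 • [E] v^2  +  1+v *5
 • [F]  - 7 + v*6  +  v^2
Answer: D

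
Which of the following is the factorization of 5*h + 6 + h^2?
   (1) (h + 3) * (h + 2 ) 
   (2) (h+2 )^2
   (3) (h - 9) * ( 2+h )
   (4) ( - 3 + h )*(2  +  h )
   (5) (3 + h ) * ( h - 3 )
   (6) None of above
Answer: 1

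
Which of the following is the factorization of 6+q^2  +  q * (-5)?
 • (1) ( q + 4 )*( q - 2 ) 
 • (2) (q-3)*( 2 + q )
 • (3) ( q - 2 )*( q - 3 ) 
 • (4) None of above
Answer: 3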